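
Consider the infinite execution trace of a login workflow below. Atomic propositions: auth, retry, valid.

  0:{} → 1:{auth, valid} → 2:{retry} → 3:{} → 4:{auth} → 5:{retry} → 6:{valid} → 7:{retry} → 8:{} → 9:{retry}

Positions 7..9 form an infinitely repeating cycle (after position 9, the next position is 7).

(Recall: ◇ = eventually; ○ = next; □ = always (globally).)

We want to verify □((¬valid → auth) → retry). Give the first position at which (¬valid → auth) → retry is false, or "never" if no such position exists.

Check (¬valid → auth) → retry at each position in order: 0 ✓.
At position 1 the labels are {auth, valid}, so (¬valid → auth) → retry is false there. This is the first violation.

1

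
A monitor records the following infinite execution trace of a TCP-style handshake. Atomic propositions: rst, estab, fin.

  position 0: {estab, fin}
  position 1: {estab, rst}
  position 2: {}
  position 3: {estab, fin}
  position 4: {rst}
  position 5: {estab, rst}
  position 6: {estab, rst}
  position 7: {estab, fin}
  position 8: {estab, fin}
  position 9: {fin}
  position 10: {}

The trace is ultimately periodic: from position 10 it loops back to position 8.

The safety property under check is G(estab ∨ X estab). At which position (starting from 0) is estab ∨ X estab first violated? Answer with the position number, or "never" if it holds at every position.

9

Check estab ∨ X estab at each position in order: 0 ✓, 1 ✓, 2 ✓, 3 ✓, 4 ✓, 5 ✓, 6 ✓, 7 ✓, 8 ✓.
At position 9 the labels are {fin} and the next position 10 has {}, so estab ∨ X estab is false there. This is the first violation.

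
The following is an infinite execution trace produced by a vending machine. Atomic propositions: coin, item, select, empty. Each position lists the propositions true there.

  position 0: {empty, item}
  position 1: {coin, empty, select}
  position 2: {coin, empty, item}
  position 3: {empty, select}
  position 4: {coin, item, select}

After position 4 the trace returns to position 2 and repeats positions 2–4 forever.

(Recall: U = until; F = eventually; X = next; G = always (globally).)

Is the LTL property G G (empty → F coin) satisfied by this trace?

Yes

G (empty → F coin) holds at every position 0..4, and those are all positions ever visited, so G G (empty → F coin) holds.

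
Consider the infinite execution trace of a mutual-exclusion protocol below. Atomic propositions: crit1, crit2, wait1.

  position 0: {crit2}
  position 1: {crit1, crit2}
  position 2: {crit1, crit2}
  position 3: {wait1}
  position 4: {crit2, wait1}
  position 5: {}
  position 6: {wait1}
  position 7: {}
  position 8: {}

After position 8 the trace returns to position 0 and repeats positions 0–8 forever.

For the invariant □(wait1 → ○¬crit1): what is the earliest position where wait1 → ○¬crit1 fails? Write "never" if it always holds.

never

wait1 → ○¬crit1 holds at every position 0..8, and those are all the positions the trace ever visits, so the invariant □(wait1 → ○¬crit1) is never violated.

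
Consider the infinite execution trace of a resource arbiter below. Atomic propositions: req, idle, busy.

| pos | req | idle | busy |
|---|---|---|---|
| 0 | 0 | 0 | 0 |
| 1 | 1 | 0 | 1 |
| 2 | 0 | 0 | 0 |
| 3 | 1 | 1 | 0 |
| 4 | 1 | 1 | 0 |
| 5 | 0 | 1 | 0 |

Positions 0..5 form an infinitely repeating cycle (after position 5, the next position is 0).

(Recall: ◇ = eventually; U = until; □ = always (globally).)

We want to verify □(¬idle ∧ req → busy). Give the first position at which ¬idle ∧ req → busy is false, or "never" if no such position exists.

never

¬idle ∧ req → busy holds at every position 0..5, and those are all the positions the trace ever visits, so the invariant □(¬idle ∧ req → busy) is never violated.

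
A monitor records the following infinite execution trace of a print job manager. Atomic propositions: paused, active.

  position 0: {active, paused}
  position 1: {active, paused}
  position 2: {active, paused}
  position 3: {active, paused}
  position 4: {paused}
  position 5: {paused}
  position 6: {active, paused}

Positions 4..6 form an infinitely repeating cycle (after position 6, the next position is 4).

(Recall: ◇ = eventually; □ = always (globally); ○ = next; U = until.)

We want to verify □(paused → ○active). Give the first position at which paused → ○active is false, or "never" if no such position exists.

Check paused → ○active at each position in order: 0 ✓, 1 ✓, 2 ✓.
At position 3 the labels are {active, paused} and the next position 4 has {paused}, so paused → ○active is false there. This is the first violation.

3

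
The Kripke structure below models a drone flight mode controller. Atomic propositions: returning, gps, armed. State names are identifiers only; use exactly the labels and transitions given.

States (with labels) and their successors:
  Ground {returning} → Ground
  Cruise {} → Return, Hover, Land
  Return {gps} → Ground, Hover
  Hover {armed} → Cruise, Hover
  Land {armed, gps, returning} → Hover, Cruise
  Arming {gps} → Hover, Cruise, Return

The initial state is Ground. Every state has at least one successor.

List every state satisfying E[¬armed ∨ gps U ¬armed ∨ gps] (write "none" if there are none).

States satisfying ¬armed ∨ gps: {Ground, Cruise, Return, Land, Arming}.
States satisfying E[¬armed ∨ gps U ¬armed ∨ gps]: {Ground, Cruise, Return, Land, Arming}.

{Ground, Cruise, Return, Land, Arming}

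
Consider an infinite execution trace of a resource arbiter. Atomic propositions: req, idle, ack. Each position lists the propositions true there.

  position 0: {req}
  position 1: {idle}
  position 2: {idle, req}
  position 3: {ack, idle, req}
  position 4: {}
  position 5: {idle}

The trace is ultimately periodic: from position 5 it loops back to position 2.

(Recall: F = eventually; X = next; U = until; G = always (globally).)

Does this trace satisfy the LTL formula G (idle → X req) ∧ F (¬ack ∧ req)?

idle → X req must hold at every position from 0 onward. It fails at position 3, so G (idle → X req) is false.
Positions where idle holds: 1, 2, 3, 5.
Check X req at each: 1→ok, 2→ok, 3→fails, 5→ok.
¬ack ∧ req holds at position 0, which is reachable from 0, so F (¬ack ∧ req) holds.
At position 0: G (idle → X req) is false; F (¬ack ∧ req) is true; so G (idle → X req) ∧ F (¬ack ∧ req) is false.

No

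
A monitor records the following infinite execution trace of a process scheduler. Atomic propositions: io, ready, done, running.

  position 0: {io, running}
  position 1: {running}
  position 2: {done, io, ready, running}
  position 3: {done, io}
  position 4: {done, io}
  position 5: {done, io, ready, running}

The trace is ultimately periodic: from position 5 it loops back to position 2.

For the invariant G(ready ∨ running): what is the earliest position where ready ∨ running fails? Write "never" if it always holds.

Check ready ∨ running at each position in order: 0 ✓, 1 ✓, 2 ✓.
At position 3 the labels are {done, io}, so ready ∨ running is false there. This is the first violation.

3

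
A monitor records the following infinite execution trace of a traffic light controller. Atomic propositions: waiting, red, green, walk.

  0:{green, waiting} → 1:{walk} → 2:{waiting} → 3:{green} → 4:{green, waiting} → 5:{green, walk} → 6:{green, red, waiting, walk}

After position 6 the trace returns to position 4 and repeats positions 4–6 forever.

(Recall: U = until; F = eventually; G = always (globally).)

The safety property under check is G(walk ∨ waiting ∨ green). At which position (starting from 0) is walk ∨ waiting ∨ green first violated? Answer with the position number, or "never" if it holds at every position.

walk ∨ waiting ∨ green holds at every position 0..6, and those are all the positions the trace ever visits, so the invariant G(walk ∨ waiting ∨ green) is never violated.

never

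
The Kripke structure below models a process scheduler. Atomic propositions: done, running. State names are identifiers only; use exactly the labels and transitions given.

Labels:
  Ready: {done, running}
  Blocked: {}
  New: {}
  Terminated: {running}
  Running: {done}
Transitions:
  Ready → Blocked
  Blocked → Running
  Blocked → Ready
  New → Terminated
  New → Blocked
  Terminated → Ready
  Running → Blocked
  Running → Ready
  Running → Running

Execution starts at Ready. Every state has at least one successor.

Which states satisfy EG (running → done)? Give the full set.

{Ready, Blocked, New, Running}

States satisfying running → done: {Ready, Blocked, New, Running}.
States satisfying EG (running → done): {Ready, Blocked, New, Running}.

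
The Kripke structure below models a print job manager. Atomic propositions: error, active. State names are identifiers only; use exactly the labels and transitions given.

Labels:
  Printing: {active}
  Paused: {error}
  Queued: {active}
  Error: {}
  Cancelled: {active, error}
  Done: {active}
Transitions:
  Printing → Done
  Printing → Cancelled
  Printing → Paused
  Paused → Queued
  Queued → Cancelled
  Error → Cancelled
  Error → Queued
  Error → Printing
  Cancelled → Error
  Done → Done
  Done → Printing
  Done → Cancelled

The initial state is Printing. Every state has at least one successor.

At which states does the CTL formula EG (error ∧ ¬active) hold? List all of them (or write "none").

States satisfying error ∧ ¬active: {Paused}.
States satisfying EG (error ∧ ¬active): ∅.

none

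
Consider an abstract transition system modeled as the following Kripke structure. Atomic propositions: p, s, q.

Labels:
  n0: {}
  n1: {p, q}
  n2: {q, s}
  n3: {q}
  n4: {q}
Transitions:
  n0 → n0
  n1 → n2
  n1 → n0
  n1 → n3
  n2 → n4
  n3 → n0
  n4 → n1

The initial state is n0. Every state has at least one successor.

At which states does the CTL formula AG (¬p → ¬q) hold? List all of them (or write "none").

States satisfying ¬p → ¬q: {n0, n1}.
States satisfying AG (¬p → ¬q): {n0}.

{n0}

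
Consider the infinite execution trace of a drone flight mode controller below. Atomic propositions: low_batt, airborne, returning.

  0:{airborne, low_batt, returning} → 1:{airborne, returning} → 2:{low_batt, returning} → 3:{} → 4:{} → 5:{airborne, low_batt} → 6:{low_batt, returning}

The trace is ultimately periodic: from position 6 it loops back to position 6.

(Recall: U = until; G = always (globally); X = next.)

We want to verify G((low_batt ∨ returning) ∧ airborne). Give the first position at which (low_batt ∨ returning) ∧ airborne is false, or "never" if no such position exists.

2

Check (low_batt ∨ returning) ∧ airborne at each position in order: 0 ✓, 1 ✓.
At position 2 the labels are {low_batt, returning}, so (low_batt ∨ returning) ∧ airborne is false there. This is the first violation.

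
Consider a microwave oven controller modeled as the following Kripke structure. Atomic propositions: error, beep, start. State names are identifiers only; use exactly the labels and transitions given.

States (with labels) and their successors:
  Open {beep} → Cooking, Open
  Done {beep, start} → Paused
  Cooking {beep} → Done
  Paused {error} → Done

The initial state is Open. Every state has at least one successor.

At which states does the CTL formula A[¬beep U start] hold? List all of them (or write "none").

{Done, Paused}

States satisfying ¬beep: {Paused}.
States satisfying start: {Done}.
States satisfying A[¬beep U start]: {Done, Paused}.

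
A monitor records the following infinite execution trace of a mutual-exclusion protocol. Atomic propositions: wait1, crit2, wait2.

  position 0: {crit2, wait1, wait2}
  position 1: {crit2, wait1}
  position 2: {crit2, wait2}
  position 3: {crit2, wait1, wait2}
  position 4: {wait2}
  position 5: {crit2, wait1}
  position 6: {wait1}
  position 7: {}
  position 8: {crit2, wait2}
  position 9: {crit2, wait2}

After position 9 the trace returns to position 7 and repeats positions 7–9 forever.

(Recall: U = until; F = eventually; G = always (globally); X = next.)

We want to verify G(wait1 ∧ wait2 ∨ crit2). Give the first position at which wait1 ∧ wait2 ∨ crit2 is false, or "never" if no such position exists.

Check wait1 ∧ wait2 ∨ crit2 at each position in order: 0 ✓, 1 ✓, 2 ✓, 3 ✓.
At position 4 the labels are {wait2}, so wait1 ∧ wait2 ∨ crit2 is false there. This is the first violation.

4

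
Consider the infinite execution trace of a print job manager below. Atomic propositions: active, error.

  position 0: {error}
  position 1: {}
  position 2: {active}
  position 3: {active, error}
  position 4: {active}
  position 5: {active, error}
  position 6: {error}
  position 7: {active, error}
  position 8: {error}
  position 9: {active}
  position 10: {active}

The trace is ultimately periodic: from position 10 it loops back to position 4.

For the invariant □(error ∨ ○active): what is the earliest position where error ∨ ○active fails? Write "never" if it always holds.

error ∨ ○active holds at every position 0..10, and those are all the positions the trace ever visits, so the invariant □(error ∨ ○active) is never violated.

never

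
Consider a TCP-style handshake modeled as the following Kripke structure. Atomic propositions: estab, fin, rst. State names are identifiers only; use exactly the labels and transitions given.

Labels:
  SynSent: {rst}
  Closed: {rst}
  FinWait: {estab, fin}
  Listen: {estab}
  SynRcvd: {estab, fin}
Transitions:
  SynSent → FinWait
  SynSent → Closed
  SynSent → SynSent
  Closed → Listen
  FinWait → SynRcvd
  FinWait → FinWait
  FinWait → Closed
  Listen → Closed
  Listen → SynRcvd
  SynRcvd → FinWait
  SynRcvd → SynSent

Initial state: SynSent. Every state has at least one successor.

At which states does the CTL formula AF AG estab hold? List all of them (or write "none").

none

States satisfying AG estab: ∅.
States satisfying AF AG estab: ∅.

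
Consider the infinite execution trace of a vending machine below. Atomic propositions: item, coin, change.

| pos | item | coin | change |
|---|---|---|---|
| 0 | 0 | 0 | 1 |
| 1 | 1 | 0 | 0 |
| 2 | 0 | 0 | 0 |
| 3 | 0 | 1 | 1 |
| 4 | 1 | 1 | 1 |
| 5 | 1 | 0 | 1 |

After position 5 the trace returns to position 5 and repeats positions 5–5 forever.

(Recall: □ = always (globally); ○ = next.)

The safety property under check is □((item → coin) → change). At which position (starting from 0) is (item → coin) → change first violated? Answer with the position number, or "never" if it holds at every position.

2

Check (item → coin) → change at each position in order: 0 ✓, 1 ✓.
At position 2 the labels are {}, so (item → coin) → change is false there. This is the first violation.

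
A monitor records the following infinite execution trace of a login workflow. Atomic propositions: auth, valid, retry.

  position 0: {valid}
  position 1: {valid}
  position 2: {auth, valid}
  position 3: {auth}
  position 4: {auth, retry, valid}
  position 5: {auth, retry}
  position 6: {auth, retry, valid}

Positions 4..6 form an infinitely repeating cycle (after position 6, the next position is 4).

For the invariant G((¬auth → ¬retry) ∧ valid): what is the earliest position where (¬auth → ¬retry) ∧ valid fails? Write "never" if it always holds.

Check (¬auth → ¬retry) ∧ valid at each position in order: 0 ✓, 1 ✓, 2 ✓.
At position 3 the labels are {auth}, so (¬auth → ¬retry) ∧ valid is false there. This is the first violation.

3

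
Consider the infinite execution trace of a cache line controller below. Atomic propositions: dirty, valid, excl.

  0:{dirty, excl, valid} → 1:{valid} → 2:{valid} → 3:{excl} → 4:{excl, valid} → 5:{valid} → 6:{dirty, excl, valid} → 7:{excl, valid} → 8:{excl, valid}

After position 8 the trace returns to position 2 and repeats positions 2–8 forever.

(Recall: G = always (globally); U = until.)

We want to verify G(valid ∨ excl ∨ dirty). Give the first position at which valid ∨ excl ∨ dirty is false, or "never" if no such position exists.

valid ∨ excl ∨ dirty holds at every position 0..8, and those are all the positions the trace ever visits, so the invariant G(valid ∨ excl ∨ dirty) is never violated.

never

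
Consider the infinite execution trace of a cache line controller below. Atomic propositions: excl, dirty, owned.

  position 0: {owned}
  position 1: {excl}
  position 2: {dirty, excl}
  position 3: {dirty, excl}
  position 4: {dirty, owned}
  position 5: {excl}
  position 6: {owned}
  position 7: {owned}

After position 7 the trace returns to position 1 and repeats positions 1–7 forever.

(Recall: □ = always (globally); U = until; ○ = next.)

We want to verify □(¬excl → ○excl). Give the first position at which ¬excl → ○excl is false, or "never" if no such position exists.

6

Check ¬excl → ○excl at each position in order: 0 ✓, 1 ✓, 2 ✓, 3 ✓, 4 ✓, 5 ✓.
At position 6 the labels are {owned} and the next position 7 has {owned}, so ¬excl → ○excl is false there. This is the first violation.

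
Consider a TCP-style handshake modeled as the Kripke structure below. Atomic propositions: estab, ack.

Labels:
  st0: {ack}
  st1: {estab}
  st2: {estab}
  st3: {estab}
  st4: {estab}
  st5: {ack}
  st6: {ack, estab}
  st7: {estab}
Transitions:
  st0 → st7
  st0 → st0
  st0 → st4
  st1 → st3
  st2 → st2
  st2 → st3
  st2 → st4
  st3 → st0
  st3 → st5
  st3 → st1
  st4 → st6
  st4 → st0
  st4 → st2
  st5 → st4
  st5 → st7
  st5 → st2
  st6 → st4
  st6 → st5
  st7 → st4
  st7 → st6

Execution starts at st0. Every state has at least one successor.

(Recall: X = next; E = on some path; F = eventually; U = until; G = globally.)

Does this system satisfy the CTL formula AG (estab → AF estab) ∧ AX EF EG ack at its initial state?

Satisfied

States satisfying estab → AF estab: {st0, st1, st2, st3, st4, st5, st6, st7}.
States satisfying AG (estab → AF estab): {st0, st1, st2, st3, st4, st5, st6, st7}.
States satisfying EF EG ack: {st0, st1, st2, st3, st4, st5, st6, st7}.
States satisfying AX EF EG ack: {st0, st1, st2, st3, st4, st5, st6, st7}.
States satisfying AG (estab → AF estab) ∧ AX EF EG ack: {st0, st1, st2, st3, st4, st5, st6, st7}.
st0 ∈ Sat(AG (estab → AF estab) ∧ AX EF EG ack).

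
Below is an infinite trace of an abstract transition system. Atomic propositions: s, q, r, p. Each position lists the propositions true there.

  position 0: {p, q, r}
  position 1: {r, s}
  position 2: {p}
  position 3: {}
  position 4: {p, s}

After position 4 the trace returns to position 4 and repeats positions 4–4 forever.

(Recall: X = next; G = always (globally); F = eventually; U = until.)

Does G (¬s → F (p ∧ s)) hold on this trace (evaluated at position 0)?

Holds

¬s → F (p ∧ s) holds at every position 0..4, and those are all positions ever visited, so G (¬s → F (p ∧ s)) holds.
Positions where ¬s holds: 0, 2, 3.
Check F (p ∧ s) at each: 0→ok, 2→ok, 3→ok.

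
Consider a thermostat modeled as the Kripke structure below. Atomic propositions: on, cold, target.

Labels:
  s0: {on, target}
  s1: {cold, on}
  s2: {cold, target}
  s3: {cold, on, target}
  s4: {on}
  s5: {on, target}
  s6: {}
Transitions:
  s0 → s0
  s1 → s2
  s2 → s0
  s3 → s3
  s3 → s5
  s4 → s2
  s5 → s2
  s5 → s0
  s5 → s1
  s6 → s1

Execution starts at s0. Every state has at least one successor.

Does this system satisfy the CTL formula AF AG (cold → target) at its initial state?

Yes

States satisfying AG (cold → target): {s0, s2, s4}.
States satisfying AF AG (cold → target): {s0, s1, s2, s4, s5, s6}.
s0 ∈ Sat(AF AG (cold → target)).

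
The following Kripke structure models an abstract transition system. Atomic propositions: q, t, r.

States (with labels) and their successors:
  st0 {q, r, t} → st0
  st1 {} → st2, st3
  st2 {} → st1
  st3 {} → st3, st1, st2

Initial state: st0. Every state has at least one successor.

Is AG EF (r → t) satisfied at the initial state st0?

Yes

States satisfying EF (r → t): {st0, st1, st2, st3}.
States satisfying AG EF (r → t): {st0, st1, st2, st3}.
Every state reachable from st0 satisfies EF (r → t).
st0 ∈ Sat(AG EF (r → t)).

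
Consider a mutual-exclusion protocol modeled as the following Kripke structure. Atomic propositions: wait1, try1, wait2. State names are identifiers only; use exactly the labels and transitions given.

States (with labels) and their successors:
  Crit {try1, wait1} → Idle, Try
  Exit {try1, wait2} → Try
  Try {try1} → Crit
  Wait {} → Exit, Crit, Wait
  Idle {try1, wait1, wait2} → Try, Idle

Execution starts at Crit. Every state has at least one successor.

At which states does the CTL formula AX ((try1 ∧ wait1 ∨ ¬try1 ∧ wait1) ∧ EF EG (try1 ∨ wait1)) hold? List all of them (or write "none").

{Try}

States satisfying AX ((try1 ∧ wait1 ∨ ¬try1 ∧ wait1) ∧ EF EG (try1 ∨ wait1)): {Try}.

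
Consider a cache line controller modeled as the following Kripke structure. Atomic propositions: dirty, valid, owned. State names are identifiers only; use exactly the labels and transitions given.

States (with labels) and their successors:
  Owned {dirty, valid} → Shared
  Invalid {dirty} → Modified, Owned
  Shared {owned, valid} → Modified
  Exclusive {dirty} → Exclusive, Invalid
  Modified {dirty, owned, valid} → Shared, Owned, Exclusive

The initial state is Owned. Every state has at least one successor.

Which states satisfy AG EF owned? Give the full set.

States satisfying EF owned: {Owned, Invalid, Shared, Exclusive, Modified}.
States satisfying AG EF owned: {Owned, Invalid, Shared, Exclusive, Modified}.

{Owned, Invalid, Shared, Exclusive, Modified}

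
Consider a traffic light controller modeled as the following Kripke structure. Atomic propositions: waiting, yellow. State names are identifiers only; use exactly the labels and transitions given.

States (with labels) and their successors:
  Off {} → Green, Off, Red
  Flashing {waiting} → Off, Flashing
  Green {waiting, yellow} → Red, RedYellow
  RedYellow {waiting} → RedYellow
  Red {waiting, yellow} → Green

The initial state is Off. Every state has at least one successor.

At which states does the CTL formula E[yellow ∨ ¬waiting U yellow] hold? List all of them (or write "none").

States satisfying yellow ∨ ¬waiting: {Off, Green, Red}.
States satisfying yellow: {Green, Red}.
States satisfying E[yellow ∨ ¬waiting U yellow]: {Off, Green, Red}.

{Off, Green, Red}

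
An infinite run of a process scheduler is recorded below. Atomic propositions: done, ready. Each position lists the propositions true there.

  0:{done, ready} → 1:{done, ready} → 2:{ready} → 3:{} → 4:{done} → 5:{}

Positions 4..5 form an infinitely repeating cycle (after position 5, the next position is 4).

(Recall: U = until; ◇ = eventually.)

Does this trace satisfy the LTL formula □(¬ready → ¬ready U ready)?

Does not hold

¬ready → ¬ready U ready must hold at every position from 0 onward. It fails at position 3, so □(¬ready → ¬ready U ready) is false.
Positions where ¬ready holds: 3, 4, 5.
Check ¬ready U ready at each: 3→fails, 4→fails, 5→fails.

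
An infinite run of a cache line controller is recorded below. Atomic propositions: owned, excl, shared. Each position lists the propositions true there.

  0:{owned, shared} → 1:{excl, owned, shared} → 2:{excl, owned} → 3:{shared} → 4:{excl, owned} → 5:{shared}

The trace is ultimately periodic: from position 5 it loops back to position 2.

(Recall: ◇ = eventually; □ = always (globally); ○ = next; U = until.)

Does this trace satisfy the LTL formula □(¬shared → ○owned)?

¬shared → ○owned must hold at every position from 0 onward. It fails at position 2, so □(¬shared → ○owned) is false.
Positions where ¬shared holds: 2, 4.
Check ○owned at each: 2→fails, 4→fails.

No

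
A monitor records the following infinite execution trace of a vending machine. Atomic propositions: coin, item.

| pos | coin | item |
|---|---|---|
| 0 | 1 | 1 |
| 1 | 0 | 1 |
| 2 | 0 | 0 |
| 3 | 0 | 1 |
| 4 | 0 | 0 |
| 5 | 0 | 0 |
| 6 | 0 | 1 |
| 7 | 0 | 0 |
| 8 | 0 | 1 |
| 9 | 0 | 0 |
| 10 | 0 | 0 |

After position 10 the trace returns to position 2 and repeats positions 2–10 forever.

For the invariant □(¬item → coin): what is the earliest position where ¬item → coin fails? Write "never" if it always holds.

Check ¬item → coin at each position in order: 0 ✓, 1 ✓.
At position 2 the labels are {}, so ¬item → coin is false there. This is the first violation.

2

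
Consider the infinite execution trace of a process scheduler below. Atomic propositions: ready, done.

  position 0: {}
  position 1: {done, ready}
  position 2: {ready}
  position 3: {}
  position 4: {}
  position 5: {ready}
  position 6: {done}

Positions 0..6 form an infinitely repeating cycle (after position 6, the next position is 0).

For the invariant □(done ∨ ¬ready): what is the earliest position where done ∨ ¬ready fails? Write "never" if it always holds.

Check done ∨ ¬ready at each position in order: 0 ✓, 1 ✓.
At position 2 the labels are {ready}, so done ∨ ¬ready is false there. This is the first violation.

2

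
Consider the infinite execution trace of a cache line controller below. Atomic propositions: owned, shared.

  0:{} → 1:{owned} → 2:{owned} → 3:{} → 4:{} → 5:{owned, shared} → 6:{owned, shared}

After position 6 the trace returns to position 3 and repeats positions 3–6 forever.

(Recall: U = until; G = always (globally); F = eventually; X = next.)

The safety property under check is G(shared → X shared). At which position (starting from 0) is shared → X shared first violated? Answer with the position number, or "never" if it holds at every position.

6

Check shared → X shared at each position in order: 0 ✓, 1 ✓, 2 ✓, 3 ✓, 4 ✓, 5 ✓.
At position 6 the labels are {owned, shared} and the next position 3 has {}, so shared → X shared is false there. This is the first violation.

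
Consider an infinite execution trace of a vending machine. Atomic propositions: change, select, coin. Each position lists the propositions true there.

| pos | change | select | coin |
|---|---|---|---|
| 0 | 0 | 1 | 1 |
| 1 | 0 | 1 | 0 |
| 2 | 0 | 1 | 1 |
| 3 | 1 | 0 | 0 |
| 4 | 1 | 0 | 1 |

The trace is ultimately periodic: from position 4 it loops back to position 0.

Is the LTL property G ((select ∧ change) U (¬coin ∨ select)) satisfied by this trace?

(select ∧ change) U (¬coin ∨ select) must hold at every position from 0 onward. It fails at position 4, so G ((select ∧ change) U (¬coin ∨ select)) is false.

Does not hold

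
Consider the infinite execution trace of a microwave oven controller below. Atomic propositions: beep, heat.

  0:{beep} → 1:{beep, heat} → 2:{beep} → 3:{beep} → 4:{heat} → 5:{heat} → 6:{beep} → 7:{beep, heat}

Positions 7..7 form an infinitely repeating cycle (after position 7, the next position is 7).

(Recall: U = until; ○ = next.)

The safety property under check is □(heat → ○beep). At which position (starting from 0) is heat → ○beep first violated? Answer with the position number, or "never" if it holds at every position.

4

Check heat → ○beep at each position in order: 0 ✓, 1 ✓, 2 ✓, 3 ✓.
At position 4 the labels are {heat} and the next position 5 has {heat}, so heat → ○beep is false there. This is the first violation.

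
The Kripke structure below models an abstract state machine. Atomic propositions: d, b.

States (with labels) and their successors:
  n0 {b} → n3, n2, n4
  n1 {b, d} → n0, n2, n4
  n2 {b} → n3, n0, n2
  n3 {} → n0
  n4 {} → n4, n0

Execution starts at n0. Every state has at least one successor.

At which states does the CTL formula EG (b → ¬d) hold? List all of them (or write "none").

{n0, n2, n3, n4}

States satisfying b → ¬d: {n0, n2, n3, n4}.
States satisfying EG (b → ¬d): {n0, n2, n3, n4}.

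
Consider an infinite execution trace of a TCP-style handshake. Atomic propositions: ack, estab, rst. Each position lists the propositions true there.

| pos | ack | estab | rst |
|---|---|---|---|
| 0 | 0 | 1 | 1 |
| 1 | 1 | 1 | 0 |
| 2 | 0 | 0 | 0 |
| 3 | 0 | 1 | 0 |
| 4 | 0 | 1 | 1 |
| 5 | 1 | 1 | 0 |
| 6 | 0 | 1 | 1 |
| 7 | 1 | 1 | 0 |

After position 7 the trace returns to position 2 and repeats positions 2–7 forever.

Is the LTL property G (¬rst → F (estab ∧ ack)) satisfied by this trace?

Satisfied

¬rst → F (estab ∧ ack) holds at every position 0..7, and those are all positions ever visited, so G (¬rst → F (estab ∧ ack)) holds.
Positions where ¬rst holds: 1, 2, 3, 5, 7.
Check F (estab ∧ ack) at each: 1→ok, 2→ok, 3→ok, 5→ok, 7→ok.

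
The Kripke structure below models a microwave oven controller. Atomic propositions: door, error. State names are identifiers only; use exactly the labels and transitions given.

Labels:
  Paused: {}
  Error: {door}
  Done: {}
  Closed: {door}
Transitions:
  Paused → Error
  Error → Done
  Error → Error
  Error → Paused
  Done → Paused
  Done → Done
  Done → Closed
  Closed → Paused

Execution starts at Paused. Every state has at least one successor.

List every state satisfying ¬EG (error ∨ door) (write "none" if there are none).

States satisfying error ∨ door: {Error, Closed}.
States satisfying EG (error ∨ door): {Error}.
States satisfying ¬EG (error ∨ door): {Paused, Done, Closed}.

{Paused, Done, Closed}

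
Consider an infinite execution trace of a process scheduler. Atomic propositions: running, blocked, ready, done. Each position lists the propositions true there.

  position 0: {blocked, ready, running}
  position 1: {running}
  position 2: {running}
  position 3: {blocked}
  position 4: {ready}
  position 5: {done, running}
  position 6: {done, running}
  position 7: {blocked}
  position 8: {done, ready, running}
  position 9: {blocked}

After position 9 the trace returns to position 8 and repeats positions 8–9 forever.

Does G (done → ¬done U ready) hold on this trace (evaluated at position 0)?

Violated

done → ¬done U ready must hold at every position from 0 onward. It fails at position 5, so G (done → ¬done U ready) is false.
Positions where done holds: 5, 6, 8.
Check ¬done U ready at each: 5→fails, 6→fails, 8→ok.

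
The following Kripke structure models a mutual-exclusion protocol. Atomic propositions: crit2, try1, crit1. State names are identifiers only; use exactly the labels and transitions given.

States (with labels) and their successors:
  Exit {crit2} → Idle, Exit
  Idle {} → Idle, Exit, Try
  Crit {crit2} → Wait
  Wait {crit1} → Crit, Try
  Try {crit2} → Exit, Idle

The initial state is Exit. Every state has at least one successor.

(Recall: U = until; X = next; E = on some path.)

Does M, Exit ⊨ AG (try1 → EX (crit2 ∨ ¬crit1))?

States satisfying try1 → EX (crit2 ∨ ¬crit1): {Exit, Idle, Crit, Wait, Try}.
States satisfying AG (try1 → EX (crit2 ∨ ¬crit1)): {Exit, Idle, Crit, Wait, Try}.
Every state reachable from Exit satisfies try1 → EX (crit2 ∨ ¬crit1).
Exit ∈ Sat(AG (try1 → EX (crit2 ∨ ¬crit1))).

Yes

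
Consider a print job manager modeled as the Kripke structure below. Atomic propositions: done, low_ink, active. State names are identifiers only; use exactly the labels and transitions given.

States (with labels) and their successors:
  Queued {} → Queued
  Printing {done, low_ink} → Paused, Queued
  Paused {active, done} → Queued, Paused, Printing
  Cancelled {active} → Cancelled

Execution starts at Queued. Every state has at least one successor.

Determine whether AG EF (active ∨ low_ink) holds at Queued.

States satisfying EF (active ∨ low_ink): {Printing, Paused, Cancelled}.
States satisfying AG EF (active ∨ low_ink): {Cancelled}.
Queued is reachable from Queued and violates EF (active ∨ low_ink), so AG fails at Queued.
Queued ∉ Sat(AG EF (active ∨ low_ink)).

No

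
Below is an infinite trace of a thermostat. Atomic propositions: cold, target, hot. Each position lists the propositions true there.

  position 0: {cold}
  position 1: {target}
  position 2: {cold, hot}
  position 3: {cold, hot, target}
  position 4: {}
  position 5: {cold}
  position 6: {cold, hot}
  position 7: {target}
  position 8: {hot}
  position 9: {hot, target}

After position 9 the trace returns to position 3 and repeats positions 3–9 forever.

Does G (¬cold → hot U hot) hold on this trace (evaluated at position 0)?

No

¬cold → hot U hot must hold at every position from 0 onward. It fails at position 1, so G (¬cold → hot U hot) is false.
Positions where ¬cold holds: 1, 4, 7, 8, 9.
Check hot U hot at each: 1→fails, 4→fails, 7→fails, 8→ok, 9→ok.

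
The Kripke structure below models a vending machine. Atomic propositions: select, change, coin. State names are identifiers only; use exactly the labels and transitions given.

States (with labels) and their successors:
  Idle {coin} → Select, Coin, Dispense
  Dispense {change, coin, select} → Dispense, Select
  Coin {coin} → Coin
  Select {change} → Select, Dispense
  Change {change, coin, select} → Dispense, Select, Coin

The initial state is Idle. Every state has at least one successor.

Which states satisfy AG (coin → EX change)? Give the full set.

States satisfying coin → EX change: {Idle, Dispense, Select, Change}.
States satisfying AG (coin → EX change): {Dispense, Select}.

{Dispense, Select}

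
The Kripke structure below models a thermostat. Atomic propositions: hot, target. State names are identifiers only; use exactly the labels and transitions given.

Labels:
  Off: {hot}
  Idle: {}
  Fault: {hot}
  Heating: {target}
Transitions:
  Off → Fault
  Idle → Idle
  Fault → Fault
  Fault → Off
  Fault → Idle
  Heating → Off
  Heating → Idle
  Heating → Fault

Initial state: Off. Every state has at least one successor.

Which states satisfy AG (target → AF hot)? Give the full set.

{Off, Idle, Fault}

States satisfying target → AF hot: {Off, Idle, Fault}.
States satisfying AG (target → AF hot): {Off, Idle, Fault}.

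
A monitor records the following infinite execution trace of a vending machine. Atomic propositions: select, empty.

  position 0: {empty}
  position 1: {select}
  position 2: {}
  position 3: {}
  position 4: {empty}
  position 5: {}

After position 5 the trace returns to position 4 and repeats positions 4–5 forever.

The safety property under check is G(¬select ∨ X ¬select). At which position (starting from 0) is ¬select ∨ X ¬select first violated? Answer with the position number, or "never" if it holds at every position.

¬select ∨ X ¬select holds at every position 0..5, and those are all the positions the trace ever visits, so the invariant G(¬select ∨ X ¬select) is never violated.

never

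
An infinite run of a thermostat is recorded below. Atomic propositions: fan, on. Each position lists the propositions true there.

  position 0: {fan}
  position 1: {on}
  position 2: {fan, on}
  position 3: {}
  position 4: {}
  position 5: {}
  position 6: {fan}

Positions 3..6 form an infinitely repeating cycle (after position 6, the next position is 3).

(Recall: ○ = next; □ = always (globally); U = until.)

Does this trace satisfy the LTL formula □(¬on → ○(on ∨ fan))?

No

¬on → ○(on ∨ fan) must hold at every position from 0 onward. It fails at position 3, so □(¬on → ○(on ∨ fan)) is false.
Positions where ¬on holds: 0, 3, 4, 5, 6.
Check ○(on ∨ fan) at each: 0→ok, 3→fails, 4→fails, 5→ok, 6→fails.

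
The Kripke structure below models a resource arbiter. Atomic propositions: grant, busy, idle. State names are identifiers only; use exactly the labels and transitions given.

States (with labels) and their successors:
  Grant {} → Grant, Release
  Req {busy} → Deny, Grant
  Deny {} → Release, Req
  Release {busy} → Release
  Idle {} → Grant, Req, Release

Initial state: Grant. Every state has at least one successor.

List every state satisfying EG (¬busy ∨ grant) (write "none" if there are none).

States satisfying ¬busy ∨ grant: {Grant, Deny, Idle}.
States satisfying EG (¬busy ∨ grant): {Grant, Idle}.

{Grant, Idle}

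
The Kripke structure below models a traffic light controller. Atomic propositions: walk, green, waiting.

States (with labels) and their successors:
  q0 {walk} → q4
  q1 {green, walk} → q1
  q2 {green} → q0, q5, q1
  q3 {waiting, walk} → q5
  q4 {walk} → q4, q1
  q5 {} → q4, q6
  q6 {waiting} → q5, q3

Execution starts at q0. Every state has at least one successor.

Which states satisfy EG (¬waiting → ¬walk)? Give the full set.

States satisfying ¬waiting → ¬walk: {q2, q3, q5, q6}.
States satisfying EG (¬waiting → ¬walk): {q2, q3, q5, q6}.

{q2, q3, q5, q6}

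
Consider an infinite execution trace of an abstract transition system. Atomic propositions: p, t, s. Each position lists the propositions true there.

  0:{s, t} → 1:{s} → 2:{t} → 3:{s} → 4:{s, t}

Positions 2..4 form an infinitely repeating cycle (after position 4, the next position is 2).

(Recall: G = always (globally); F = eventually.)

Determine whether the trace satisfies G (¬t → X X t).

Does not hold

¬t → X X t must hold at every position from 0 onward. It fails at position 1, so G (¬t → X X t) is false.
Positions where ¬t holds: 1, 3.
Check X X t at each: 1→fails, 3→ok.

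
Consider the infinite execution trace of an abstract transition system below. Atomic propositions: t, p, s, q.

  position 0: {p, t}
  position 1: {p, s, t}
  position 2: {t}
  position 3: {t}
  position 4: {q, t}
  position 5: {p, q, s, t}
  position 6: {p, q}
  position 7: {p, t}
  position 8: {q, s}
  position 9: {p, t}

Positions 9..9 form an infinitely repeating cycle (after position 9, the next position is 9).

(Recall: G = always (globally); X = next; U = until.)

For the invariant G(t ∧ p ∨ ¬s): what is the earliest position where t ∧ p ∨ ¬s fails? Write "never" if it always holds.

8

Check t ∧ p ∨ ¬s at each position in order: 0 ✓, 1 ✓, 2 ✓, 3 ✓, 4 ✓, 5 ✓, 6 ✓, 7 ✓.
At position 8 the labels are {q, s}, so t ∧ p ∨ ¬s is false there. This is the first violation.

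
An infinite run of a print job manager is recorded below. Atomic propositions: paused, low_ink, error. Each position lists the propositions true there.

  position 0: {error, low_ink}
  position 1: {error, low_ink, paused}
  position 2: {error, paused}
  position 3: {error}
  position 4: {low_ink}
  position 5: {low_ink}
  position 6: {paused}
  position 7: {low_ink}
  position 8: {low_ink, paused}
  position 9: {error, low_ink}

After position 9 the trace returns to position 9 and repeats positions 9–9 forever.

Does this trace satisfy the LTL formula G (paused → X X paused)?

Violated

paused → X X paused must hold at every position from 0 onward. It fails at position 1, so G (paused → X X paused) is false.
Positions where paused holds: 1, 2, 6, 8.
Check X X paused at each: 1→fails, 2→fails, 6→ok, 8→fails.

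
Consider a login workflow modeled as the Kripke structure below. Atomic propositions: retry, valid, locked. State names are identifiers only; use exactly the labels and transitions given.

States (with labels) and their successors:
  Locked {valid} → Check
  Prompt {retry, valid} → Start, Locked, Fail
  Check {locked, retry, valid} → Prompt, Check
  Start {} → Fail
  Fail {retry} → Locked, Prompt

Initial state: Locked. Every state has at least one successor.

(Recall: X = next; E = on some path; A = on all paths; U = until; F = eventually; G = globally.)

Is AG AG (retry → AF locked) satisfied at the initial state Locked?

States satisfying AG (retry → AF locked): ∅.
States satisfying AG AG (retry → AF locked): ∅.
Check is reachable from Locked and violates AG (retry → AF locked), so AG fails at Locked.
Locked ∉ Sat(AG AG (retry → AF locked)).

Does not hold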